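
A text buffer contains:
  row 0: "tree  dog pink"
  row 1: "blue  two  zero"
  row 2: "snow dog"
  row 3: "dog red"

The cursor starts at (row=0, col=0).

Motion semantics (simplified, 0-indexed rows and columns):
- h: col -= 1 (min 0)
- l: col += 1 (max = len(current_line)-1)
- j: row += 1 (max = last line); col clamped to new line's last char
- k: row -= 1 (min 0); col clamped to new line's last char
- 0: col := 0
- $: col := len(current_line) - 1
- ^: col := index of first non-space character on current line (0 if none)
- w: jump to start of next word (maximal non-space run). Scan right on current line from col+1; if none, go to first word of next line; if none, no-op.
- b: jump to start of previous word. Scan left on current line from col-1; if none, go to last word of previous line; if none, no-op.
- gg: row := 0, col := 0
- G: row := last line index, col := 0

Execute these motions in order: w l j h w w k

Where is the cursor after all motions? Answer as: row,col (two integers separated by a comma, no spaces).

Answer: 1,0

Derivation:
After 1 (w): row=0 col=6 char='d'
After 2 (l): row=0 col=7 char='o'
After 3 (j): row=1 col=7 char='w'
After 4 (h): row=1 col=6 char='t'
After 5 (w): row=1 col=11 char='z'
After 6 (w): row=2 col=0 char='s'
After 7 (k): row=1 col=0 char='b'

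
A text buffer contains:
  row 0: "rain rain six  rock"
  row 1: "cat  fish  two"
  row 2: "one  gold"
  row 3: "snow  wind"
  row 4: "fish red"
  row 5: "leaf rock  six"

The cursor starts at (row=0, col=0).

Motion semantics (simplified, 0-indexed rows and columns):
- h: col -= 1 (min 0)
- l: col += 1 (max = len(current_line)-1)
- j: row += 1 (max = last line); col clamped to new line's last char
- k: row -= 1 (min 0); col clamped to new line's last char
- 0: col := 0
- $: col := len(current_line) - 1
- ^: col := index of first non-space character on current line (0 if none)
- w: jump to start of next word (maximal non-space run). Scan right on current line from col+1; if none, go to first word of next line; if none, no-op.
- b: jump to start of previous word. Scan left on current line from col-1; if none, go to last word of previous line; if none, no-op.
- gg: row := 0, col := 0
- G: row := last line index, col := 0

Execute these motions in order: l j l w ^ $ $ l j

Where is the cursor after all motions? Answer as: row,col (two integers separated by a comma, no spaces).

After 1 (l): row=0 col=1 char='a'
After 2 (j): row=1 col=1 char='a'
After 3 (l): row=1 col=2 char='t'
After 4 (w): row=1 col=5 char='f'
After 5 (^): row=1 col=0 char='c'
After 6 ($): row=1 col=13 char='o'
After 7 ($): row=1 col=13 char='o'
After 8 (l): row=1 col=13 char='o'
After 9 (j): row=2 col=8 char='d'

Answer: 2,8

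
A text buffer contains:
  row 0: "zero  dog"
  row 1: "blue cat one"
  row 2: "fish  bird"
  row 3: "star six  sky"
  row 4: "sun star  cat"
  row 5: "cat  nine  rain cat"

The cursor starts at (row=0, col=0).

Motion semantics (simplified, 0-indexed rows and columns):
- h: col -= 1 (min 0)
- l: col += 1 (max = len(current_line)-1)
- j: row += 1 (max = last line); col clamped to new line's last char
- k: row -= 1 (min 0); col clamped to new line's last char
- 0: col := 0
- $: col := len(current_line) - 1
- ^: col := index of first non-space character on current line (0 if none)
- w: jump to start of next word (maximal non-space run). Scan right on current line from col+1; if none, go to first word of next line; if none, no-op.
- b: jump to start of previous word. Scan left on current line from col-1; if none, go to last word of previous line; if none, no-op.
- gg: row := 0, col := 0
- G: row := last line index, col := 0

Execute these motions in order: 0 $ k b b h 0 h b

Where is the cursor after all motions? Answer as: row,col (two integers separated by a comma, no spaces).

Answer: 0,0

Derivation:
After 1 (0): row=0 col=0 char='z'
After 2 ($): row=0 col=8 char='g'
After 3 (k): row=0 col=8 char='g'
After 4 (b): row=0 col=6 char='d'
After 5 (b): row=0 col=0 char='z'
After 6 (h): row=0 col=0 char='z'
After 7 (0): row=0 col=0 char='z'
After 8 (h): row=0 col=0 char='z'
After 9 (b): row=0 col=0 char='z'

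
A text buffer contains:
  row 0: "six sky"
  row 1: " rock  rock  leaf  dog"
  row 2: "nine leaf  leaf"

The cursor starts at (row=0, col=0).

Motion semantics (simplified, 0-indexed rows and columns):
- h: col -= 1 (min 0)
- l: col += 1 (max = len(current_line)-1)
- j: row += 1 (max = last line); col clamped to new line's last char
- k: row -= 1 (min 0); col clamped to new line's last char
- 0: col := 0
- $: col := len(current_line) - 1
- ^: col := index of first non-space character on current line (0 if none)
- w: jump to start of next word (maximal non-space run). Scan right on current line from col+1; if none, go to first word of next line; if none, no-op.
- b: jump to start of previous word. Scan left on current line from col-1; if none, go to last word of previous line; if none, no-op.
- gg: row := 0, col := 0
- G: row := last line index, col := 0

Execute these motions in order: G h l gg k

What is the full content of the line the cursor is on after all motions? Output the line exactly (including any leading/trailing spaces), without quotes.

Answer: six sky

Derivation:
After 1 (G): row=2 col=0 char='n'
After 2 (h): row=2 col=0 char='n'
After 3 (l): row=2 col=1 char='i'
After 4 (gg): row=0 col=0 char='s'
After 5 (k): row=0 col=0 char='s'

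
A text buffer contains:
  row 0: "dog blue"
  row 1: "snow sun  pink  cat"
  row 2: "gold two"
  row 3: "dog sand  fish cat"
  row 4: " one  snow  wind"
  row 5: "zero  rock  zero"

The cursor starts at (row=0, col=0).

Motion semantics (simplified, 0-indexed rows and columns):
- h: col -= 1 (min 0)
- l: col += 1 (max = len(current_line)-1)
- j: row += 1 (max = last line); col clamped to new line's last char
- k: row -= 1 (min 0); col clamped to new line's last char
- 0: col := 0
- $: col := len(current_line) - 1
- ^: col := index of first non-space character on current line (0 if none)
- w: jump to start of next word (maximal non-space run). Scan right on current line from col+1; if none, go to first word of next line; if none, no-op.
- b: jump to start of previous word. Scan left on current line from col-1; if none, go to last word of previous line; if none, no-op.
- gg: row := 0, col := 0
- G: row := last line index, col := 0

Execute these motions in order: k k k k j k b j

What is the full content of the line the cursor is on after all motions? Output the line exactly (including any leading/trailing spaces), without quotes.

After 1 (k): row=0 col=0 char='d'
After 2 (k): row=0 col=0 char='d'
After 3 (k): row=0 col=0 char='d'
After 4 (k): row=0 col=0 char='d'
After 5 (j): row=1 col=0 char='s'
After 6 (k): row=0 col=0 char='d'
After 7 (b): row=0 col=0 char='d'
After 8 (j): row=1 col=0 char='s'

Answer: snow sun  pink  cat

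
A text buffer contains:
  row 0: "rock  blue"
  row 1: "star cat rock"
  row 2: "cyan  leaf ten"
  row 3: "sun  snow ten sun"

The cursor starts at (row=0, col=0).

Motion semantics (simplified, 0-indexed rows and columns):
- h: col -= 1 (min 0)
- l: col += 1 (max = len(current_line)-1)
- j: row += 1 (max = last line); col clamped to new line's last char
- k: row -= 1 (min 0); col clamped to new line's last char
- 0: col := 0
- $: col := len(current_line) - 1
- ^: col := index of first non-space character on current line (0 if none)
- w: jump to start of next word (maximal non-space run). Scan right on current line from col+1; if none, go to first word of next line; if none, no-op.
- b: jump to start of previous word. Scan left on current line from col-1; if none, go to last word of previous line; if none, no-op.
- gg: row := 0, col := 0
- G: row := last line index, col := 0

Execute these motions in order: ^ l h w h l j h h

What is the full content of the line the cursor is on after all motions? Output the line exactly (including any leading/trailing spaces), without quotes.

After 1 (^): row=0 col=0 char='r'
After 2 (l): row=0 col=1 char='o'
After 3 (h): row=0 col=0 char='r'
After 4 (w): row=0 col=6 char='b'
After 5 (h): row=0 col=5 char='_'
After 6 (l): row=0 col=6 char='b'
After 7 (j): row=1 col=6 char='a'
After 8 (h): row=1 col=5 char='c'
After 9 (h): row=1 col=4 char='_'

Answer: star cat rock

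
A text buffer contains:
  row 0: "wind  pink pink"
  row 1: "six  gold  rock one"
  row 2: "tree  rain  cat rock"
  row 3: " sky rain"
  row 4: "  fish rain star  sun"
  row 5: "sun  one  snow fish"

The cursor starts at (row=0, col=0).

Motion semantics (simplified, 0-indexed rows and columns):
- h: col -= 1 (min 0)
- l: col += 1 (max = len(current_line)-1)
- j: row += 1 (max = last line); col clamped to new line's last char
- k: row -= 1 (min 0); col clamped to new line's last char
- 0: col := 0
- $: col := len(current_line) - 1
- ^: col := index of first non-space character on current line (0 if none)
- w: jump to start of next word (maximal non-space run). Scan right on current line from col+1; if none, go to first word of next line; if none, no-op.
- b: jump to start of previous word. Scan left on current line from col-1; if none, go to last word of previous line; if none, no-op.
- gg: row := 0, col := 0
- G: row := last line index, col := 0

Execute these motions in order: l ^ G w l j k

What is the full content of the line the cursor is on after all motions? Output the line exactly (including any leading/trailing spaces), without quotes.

After 1 (l): row=0 col=1 char='i'
After 2 (^): row=0 col=0 char='w'
After 3 (G): row=5 col=0 char='s'
After 4 (w): row=5 col=5 char='o'
After 5 (l): row=5 col=6 char='n'
After 6 (j): row=5 col=6 char='n'
After 7 (k): row=4 col=6 char='_'

Answer:   fish rain star  sun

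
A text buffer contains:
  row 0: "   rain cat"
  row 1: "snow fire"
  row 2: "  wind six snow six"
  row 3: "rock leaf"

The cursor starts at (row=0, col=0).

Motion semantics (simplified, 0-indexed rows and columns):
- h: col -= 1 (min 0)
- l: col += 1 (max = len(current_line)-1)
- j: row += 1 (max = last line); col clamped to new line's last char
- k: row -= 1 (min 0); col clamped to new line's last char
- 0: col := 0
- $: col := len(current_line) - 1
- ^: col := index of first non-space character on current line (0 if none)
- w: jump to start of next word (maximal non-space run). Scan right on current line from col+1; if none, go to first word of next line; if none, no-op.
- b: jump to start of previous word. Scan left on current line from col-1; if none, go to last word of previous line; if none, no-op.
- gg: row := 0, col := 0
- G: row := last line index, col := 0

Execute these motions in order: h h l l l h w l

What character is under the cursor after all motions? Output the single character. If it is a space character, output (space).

Answer: a

Derivation:
After 1 (h): row=0 col=0 char='_'
After 2 (h): row=0 col=0 char='_'
After 3 (l): row=0 col=1 char='_'
After 4 (l): row=0 col=2 char='_'
After 5 (l): row=0 col=3 char='r'
After 6 (h): row=0 col=2 char='_'
After 7 (w): row=0 col=3 char='r'
After 8 (l): row=0 col=4 char='a'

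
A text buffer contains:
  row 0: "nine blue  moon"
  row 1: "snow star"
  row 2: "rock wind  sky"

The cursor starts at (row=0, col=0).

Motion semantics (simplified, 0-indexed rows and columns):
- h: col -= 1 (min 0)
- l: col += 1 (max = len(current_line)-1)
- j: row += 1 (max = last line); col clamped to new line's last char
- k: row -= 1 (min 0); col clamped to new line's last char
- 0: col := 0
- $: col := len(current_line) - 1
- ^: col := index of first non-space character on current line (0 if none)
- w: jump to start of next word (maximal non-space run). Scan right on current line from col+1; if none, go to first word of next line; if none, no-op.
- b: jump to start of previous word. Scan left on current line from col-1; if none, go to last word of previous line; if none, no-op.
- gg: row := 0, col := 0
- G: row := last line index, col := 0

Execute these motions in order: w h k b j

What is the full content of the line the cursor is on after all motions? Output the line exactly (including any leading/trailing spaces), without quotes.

Answer: snow star

Derivation:
After 1 (w): row=0 col=5 char='b'
After 2 (h): row=0 col=4 char='_'
After 3 (k): row=0 col=4 char='_'
After 4 (b): row=0 col=0 char='n'
After 5 (j): row=1 col=0 char='s'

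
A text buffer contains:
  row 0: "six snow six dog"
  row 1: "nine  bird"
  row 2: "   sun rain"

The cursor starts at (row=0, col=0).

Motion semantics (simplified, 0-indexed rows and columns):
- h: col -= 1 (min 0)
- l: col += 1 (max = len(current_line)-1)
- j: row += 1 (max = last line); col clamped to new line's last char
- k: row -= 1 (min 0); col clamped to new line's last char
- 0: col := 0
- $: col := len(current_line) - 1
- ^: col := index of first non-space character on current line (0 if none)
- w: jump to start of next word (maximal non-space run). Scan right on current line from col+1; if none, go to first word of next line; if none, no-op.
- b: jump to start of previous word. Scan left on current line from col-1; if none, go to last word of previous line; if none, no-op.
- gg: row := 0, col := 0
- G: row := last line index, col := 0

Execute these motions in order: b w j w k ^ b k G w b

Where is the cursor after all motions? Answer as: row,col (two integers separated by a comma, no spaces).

After 1 (b): row=0 col=0 char='s'
After 2 (w): row=0 col=4 char='s'
After 3 (j): row=1 col=4 char='_'
After 4 (w): row=1 col=6 char='b'
After 5 (k): row=0 col=6 char='o'
After 6 (^): row=0 col=0 char='s'
After 7 (b): row=0 col=0 char='s'
After 8 (k): row=0 col=0 char='s'
After 9 (G): row=2 col=0 char='_'
After 10 (w): row=2 col=3 char='s'
After 11 (b): row=1 col=6 char='b'

Answer: 1,6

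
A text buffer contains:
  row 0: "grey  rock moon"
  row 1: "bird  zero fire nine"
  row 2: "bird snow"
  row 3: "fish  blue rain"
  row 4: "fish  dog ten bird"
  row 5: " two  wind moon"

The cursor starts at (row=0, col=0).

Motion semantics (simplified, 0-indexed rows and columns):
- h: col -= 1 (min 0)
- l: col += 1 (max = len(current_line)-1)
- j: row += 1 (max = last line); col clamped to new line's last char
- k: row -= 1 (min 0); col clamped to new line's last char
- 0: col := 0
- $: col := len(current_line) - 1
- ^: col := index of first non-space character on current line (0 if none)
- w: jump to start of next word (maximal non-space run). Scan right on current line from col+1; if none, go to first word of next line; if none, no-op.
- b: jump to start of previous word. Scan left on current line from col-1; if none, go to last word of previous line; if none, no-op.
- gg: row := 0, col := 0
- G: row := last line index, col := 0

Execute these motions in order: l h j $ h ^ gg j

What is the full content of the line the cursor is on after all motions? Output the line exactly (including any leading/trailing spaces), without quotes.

After 1 (l): row=0 col=1 char='r'
After 2 (h): row=0 col=0 char='g'
After 3 (j): row=1 col=0 char='b'
After 4 ($): row=1 col=19 char='e'
After 5 (h): row=1 col=18 char='n'
After 6 (^): row=1 col=0 char='b'
After 7 (gg): row=0 col=0 char='g'
After 8 (j): row=1 col=0 char='b'

Answer: bird  zero fire nine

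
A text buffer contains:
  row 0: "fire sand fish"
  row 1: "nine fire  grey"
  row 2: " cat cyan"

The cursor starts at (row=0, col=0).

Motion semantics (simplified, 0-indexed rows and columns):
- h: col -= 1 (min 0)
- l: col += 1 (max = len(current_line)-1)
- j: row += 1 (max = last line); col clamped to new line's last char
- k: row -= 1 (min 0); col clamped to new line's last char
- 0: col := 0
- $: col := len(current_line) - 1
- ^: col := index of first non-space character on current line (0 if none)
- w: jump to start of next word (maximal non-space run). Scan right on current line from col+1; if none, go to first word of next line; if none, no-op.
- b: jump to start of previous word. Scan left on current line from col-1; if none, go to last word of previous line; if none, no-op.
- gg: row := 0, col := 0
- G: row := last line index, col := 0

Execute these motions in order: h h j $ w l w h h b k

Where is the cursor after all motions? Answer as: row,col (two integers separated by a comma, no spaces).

Answer: 1,1

Derivation:
After 1 (h): row=0 col=0 char='f'
After 2 (h): row=0 col=0 char='f'
After 3 (j): row=1 col=0 char='n'
After 4 ($): row=1 col=14 char='y'
After 5 (w): row=2 col=1 char='c'
After 6 (l): row=2 col=2 char='a'
After 7 (w): row=2 col=5 char='c'
After 8 (h): row=2 col=4 char='_'
After 9 (h): row=2 col=3 char='t'
After 10 (b): row=2 col=1 char='c'
After 11 (k): row=1 col=1 char='i'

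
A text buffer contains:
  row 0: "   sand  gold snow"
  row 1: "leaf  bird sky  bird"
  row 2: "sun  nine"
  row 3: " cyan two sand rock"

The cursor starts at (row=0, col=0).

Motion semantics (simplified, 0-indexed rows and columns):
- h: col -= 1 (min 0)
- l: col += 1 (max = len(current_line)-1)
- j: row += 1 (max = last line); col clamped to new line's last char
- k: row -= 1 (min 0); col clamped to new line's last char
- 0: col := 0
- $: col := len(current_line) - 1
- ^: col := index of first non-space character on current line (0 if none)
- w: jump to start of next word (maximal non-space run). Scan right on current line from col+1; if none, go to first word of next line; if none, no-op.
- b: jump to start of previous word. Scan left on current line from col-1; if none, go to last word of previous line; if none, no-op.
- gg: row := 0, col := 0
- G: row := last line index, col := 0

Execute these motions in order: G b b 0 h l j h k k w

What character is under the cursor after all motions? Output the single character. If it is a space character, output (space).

Answer: b

Derivation:
After 1 (G): row=3 col=0 char='_'
After 2 (b): row=2 col=5 char='n'
After 3 (b): row=2 col=0 char='s'
After 4 (0): row=2 col=0 char='s'
After 5 (h): row=2 col=0 char='s'
After 6 (l): row=2 col=1 char='u'
After 7 (j): row=3 col=1 char='c'
After 8 (h): row=3 col=0 char='_'
After 9 (k): row=2 col=0 char='s'
After 10 (k): row=1 col=0 char='l'
After 11 (w): row=1 col=6 char='b'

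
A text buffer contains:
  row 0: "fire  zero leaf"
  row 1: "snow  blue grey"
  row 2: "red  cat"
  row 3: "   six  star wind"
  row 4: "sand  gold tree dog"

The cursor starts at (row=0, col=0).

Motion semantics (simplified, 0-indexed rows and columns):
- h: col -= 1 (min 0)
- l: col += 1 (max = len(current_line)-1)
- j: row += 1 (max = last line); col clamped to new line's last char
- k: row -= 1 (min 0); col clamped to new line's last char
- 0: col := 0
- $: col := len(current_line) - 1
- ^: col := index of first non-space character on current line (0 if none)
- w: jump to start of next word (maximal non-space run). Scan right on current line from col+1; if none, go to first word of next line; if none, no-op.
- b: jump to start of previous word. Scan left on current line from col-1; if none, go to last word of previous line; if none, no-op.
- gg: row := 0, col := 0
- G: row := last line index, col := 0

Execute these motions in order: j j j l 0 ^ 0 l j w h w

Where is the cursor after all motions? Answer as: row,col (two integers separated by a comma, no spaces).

After 1 (j): row=1 col=0 char='s'
After 2 (j): row=2 col=0 char='r'
After 3 (j): row=3 col=0 char='_'
After 4 (l): row=3 col=1 char='_'
After 5 (0): row=3 col=0 char='_'
After 6 (^): row=3 col=3 char='s'
After 7 (0): row=3 col=0 char='_'
After 8 (l): row=3 col=1 char='_'
After 9 (j): row=4 col=1 char='a'
After 10 (w): row=4 col=6 char='g'
After 11 (h): row=4 col=5 char='_'
After 12 (w): row=4 col=6 char='g'

Answer: 4,6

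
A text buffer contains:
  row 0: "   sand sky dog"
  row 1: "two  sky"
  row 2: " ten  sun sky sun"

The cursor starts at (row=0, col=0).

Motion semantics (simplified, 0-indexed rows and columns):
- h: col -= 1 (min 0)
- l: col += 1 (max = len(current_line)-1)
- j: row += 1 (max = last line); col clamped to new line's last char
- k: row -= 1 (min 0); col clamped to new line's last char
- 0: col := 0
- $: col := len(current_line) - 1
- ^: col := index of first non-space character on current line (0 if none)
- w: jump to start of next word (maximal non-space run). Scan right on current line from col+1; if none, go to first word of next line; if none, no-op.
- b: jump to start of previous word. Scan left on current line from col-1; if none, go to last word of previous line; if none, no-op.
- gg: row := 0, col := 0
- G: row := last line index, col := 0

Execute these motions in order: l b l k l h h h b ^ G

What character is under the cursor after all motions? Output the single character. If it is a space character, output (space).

After 1 (l): row=0 col=1 char='_'
After 2 (b): row=0 col=1 char='_'
After 3 (l): row=0 col=2 char='_'
After 4 (k): row=0 col=2 char='_'
After 5 (l): row=0 col=3 char='s'
After 6 (h): row=0 col=2 char='_'
After 7 (h): row=0 col=1 char='_'
After 8 (h): row=0 col=0 char='_'
After 9 (b): row=0 col=0 char='_'
After 10 (^): row=0 col=3 char='s'
After 11 (G): row=2 col=0 char='_'

Answer: (space)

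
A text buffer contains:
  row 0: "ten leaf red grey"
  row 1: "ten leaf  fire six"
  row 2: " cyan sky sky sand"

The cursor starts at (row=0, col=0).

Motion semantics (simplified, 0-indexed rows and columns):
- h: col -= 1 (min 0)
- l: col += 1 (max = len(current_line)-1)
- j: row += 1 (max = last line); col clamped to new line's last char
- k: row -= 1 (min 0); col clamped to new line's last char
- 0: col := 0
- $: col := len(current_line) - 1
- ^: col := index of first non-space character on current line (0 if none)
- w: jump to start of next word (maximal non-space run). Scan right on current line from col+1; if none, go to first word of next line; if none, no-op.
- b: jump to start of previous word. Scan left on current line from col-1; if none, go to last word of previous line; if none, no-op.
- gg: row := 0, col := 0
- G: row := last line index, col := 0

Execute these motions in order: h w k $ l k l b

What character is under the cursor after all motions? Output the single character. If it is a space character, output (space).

Answer: g

Derivation:
After 1 (h): row=0 col=0 char='t'
After 2 (w): row=0 col=4 char='l'
After 3 (k): row=0 col=4 char='l'
After 4 ($): row=0 col=16 char='y'
After 5 (l): row=0 col=16 char='y'
After 6 (k): row=0 col=16 char='y'
After 7 (l): row=0 col=16 char='y'
After 8 (b): row=0 col=13 char='g'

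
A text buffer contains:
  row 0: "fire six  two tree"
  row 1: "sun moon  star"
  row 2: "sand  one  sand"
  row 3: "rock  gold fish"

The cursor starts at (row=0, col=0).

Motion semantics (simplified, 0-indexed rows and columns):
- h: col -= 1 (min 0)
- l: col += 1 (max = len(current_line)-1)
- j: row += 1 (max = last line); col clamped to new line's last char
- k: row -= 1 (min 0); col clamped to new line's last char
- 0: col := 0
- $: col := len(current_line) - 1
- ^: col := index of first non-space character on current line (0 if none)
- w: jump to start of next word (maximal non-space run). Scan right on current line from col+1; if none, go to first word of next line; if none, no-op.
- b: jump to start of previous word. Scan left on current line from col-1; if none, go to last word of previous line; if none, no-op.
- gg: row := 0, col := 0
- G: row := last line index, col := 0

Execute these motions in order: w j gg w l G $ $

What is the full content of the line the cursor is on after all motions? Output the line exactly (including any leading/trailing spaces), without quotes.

Answer: rock  gold fish

Derivation:
After 1 (w): row=0 col=5 char='s'
After 2 (j): row=1 col=5 char='o'
After 3 (gg): row=0 col=0 char='f'
After 4 (w): row=0 col=5 char='s'
After 5 (l): row=0 col=6 char='i'
After 6 (G): row=3 col=0 char='r'
After 7 ($): row=3 col=14 char='h'
After 8 ($): row=3 col=14 char='h'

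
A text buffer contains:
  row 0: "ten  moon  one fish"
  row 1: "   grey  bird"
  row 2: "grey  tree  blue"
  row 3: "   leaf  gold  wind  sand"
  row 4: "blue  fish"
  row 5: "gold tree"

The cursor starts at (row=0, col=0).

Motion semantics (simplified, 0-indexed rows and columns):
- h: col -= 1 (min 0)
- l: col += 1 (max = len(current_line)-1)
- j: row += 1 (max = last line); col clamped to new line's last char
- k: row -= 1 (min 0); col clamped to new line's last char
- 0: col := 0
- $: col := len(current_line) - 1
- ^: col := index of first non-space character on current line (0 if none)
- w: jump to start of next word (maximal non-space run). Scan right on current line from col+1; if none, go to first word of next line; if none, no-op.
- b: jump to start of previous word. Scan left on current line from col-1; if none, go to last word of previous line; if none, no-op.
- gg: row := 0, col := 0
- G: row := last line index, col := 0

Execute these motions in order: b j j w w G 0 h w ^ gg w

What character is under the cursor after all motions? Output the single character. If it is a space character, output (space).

After 1 (b): row=0 col=0 char='t'
After 2 (j): row=1 col=0 char='_'
After 3 (j): row=2 col=0 char='g'
After 4 (w): row=2 col=6 char='t'
After 5 (w): row=2 col=12 char='b'
After 6 (G): row=5 col=0 char='g'
After 7 (0): row=5 col=0 char='g'
After 8 (h): row=5 col=0 char='g'
After 9 (w): row=5 col=5 char='t'
After 10 (^): row=5 col=0 char='g'
After 11 (gg): row=0 col=0 char='t'
After 12 (w): row=0 col=5 char='m'

Answer: m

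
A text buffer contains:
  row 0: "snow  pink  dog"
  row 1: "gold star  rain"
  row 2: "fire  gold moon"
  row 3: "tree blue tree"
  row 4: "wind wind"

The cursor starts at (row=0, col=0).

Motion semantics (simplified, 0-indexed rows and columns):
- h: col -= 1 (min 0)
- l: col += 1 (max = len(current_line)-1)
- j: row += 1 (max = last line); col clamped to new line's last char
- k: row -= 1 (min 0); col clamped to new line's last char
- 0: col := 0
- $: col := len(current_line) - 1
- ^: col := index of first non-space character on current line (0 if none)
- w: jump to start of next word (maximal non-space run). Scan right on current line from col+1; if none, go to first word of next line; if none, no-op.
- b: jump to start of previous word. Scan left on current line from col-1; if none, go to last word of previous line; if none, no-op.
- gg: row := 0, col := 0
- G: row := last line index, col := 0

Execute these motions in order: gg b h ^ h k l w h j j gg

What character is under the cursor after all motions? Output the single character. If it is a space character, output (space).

Answer: s

Derivation:
After 1 (gg): row=0 col=0 char='s'
After 2 (b): row=0 col=0 char='s'
After 3 (h): row=0 col=0 char='s'
After 4 (^): row=0 col=0 char='s'
After 5 (h): row=0 col=0 char='s'
After 6 (k): row=0 col=0 char='s'
After 7 (l): row=0 col=1 char='n'
After 8 (w): row=0 col=6 char='p'
After 9 (h): row=0 col=5 char='_'
After 10 (j): row=1 col=5 char='s'
After 11 (j): row=2 col=5 char='_'
After 12 (gg): row=0 col=0 char='s'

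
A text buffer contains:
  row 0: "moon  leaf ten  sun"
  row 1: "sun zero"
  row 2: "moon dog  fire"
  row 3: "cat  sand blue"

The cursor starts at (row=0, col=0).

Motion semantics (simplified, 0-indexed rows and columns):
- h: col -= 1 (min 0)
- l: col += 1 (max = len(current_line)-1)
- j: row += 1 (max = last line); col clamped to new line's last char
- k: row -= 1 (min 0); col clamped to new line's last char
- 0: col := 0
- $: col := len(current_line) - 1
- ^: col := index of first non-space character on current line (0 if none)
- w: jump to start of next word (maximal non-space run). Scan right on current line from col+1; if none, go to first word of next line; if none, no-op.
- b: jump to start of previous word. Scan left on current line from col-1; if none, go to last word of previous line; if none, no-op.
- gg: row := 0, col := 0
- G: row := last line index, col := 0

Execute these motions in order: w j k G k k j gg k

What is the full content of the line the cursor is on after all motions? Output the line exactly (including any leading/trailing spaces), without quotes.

Answer: moon  leaf ten  sun

Derivation:
After 1 (w): row=0 col=6 char='l'
After 2 (j): row=1 col=6 char='r'
After 3 (k): row=0 col=6 char='l'
After 4 (G): row=3 col=0 char='c'
After 5 (k): row=2 col=0 char='m'
After 6 (k): row=1 col=0 char='s'
After 7 (j): row=2 col=0 char='m'
After 8 (gg): row=0 col=0 char='m'
After 9 (k): row=0 col=0 char='m'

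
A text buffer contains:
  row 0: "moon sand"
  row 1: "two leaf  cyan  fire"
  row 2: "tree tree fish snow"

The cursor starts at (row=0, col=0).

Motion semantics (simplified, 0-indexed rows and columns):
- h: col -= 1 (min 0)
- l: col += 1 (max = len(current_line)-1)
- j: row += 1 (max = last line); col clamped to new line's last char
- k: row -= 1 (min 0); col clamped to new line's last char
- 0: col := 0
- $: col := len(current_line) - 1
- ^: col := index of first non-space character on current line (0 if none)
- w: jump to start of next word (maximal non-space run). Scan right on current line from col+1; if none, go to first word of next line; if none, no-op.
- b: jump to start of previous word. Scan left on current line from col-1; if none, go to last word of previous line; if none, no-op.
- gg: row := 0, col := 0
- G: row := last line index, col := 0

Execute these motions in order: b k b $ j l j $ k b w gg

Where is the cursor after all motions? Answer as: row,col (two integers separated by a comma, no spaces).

After 1 (b): row=0 col=0 char='m'
After 2 (k): row=0 col=0 char='m'
After 3 (b): row=0 col=0 char='m'
After 4 ($): row=0 col=8 char='d'
After 5 (j): row=1 col=8 char='_'
After 6 (l): row=1 col=9 char='_'
After 7 (j): row=2 col=9 char='_'
After 8 ($): row=2 col=18 char='w'
After 9 (k): row=1 col=18 char='r'
After 10 (b): row=1 col=16 char='f'
After 11 (w): row=2 col=0 char='t'
After 12 (gg): row=0 col=0 char='m'

Answer: 0,0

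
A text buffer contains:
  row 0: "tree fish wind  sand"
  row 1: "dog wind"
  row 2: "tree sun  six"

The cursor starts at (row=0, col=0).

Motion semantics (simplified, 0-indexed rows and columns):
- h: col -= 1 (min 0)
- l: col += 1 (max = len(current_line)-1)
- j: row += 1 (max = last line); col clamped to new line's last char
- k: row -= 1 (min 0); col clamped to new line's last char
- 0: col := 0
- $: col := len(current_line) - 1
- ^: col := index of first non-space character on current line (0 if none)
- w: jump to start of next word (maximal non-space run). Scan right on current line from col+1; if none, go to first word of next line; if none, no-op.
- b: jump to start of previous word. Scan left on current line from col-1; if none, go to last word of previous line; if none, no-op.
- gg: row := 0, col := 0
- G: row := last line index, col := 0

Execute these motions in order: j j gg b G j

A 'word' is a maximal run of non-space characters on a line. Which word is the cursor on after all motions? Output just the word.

Answer: tree

Derivation:
After 1 (j): row=1 col=0 char='d'
After 2 (j): row=2 col=0 char='t'
After 3 (gg): row=0 col=0 char='t'
After 4 (b): row=0 col=0 char='t'
After 5 (G): row=2 col=0 char='t'
After 6 (j): row=2 col=0 char='t'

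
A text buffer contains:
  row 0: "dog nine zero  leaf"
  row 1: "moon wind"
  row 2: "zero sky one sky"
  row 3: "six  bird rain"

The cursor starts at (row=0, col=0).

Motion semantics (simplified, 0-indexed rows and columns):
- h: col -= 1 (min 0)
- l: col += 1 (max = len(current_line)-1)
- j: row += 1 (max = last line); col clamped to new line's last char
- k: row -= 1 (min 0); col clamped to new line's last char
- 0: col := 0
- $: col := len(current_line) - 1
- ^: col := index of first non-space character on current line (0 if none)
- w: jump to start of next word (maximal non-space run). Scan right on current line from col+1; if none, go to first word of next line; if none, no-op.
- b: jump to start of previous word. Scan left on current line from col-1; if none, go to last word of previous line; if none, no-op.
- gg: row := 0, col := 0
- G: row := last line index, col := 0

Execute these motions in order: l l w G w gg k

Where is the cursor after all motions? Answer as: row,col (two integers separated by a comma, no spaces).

Answer: 0,0

Derivation:
After 1 (l): row=0 col=1 char='o'
After 2 (l): row=0 col=2 char='g'
After 3 (w): row=0 col=4 char='n'
After 4 (G): row=3 col=0 char='s'
After 5 (w): row=3 col=5 char='b'
After 6 (gg): row=0 col=0 char='d'
After 7 (k): row=0 col=0 char='d'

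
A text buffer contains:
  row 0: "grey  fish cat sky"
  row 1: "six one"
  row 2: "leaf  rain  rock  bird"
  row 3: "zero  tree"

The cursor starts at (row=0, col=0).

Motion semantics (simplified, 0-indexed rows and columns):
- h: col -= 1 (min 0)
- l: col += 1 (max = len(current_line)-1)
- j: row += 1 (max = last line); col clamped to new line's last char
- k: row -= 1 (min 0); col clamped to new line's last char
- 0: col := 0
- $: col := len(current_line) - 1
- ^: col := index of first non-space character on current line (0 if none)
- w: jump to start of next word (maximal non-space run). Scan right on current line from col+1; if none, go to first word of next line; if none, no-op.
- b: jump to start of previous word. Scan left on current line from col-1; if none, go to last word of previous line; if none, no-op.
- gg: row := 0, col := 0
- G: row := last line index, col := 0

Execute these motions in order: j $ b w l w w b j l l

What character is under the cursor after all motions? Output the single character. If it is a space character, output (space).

After 1 (j): row=1 col=0 char='s'
After 2 ($): row=1 col=6 char='e'
After 3 (b): row=1 col=4 char='o'
After 4 (w): row=2 col=0 char='l'
After 5 (l): row=2 col=1 char='e'
After 6 (w): row=2 col=6 char='r'
After 7 (w): row=2 col=12 char='r'
After 8 (b): row=2 col=6 char='r'
After 9 (j): row=3 col=6 char='t'
After 10 (l): row=3 col=7 char='r'
After 11 (l): row=3 col=8 char='e'

Answer: e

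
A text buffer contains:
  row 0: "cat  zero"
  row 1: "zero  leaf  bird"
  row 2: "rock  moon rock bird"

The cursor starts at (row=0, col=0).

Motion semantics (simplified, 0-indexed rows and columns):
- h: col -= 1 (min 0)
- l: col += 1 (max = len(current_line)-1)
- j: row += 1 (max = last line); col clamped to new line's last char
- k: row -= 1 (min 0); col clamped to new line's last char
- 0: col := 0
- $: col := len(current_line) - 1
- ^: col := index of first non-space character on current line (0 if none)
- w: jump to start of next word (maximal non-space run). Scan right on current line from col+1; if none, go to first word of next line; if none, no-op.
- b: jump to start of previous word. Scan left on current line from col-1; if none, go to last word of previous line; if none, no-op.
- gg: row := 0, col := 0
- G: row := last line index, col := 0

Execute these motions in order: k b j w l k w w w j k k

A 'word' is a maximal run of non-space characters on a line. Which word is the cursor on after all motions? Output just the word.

Answer: zero

Derivation:
After 1 (k): row=0 col=0 char='c'
After 2 (b): row=0 col=0 char='c'
After 3 (j): row=1 col=0 char='z'
After 4 (w): row=1 col=6 char='l'
After 5 (l): row=1 col=7 char='e'
After 6 (k): row=0 col=7 char='r'
After 7 (w): row=1 col=0 char='z'
After 8 (w): row=1 col=6 char='l'
After 9 (w): row=1 col=12 char='b'
After 10 (j): row=2 col=12 char='o'
After 11 (k): row=1 col=12 char='b'
After 12 (k): row=0 col=8 char='o'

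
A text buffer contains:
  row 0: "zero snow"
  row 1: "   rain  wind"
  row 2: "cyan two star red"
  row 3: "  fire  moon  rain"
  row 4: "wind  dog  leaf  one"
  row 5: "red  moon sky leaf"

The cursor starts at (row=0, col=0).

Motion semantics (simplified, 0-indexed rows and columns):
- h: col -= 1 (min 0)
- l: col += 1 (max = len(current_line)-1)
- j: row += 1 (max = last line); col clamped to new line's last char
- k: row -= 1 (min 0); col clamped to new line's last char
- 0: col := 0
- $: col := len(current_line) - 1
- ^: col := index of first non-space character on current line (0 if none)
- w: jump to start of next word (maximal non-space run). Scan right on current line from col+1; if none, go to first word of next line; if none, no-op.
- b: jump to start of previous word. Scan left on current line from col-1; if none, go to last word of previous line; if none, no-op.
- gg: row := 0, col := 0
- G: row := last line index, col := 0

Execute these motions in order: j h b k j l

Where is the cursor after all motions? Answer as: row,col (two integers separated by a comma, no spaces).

After 1 (j): row=1 col=0 char='_'
After 2 (h): row=1 col=0 char='_'
After 3 (b): row=0 col=5 char='s'
After 4 (k): row=0 col=5 char='s'
After 5 (j): row=1 col=5 char='i'
After 6 (l): row=1 col=6 char='n'

Answer: 1,6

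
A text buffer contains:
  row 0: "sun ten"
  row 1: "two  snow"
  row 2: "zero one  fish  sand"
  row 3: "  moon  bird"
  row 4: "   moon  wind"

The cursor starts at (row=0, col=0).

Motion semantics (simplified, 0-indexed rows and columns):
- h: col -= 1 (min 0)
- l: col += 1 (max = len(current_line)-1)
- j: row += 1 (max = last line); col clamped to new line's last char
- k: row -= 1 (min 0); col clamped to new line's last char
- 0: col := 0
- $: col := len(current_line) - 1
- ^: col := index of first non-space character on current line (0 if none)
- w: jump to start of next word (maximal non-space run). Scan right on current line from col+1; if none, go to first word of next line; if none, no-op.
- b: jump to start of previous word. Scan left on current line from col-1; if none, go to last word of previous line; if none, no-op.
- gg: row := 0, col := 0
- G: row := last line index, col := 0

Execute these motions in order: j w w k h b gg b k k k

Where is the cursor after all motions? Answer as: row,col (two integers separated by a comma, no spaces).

Answer: 0,0

Derivation:
After 1 (j): row=1 col=0 char='t'
After 2 (w): row=1 col=5 char='s'
After 3 (w): row=2 col=0 char='z'
After 4 (k): row=1 col=0 char='t'
After 5 (h): row=1 col=0 char='t'
After 6 (b): row=0 col=4 char='t'
After 7 (gg): row=0 col=0 char='s'
After 8 (b): row=0 col=0 char='s'
After 9 (k): row=0 col=0 char='s'
After 10 (k): row=0 col=0 char='s'
After 11 (k): row=0 col=0 char='s'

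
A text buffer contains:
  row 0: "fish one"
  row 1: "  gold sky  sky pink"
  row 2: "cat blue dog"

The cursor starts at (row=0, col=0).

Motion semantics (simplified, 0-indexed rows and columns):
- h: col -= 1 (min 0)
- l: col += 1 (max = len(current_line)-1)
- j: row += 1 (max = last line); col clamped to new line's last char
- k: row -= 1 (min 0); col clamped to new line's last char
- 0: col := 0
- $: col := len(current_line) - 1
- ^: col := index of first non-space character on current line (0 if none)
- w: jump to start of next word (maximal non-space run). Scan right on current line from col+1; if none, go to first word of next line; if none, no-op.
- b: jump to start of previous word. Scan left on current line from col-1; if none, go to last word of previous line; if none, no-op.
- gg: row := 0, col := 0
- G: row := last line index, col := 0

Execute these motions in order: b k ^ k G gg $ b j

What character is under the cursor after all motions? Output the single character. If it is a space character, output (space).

Answer: d

Derivation:
After 1 (b): row=0 col=0 char='f'
After 2 (k): row=0 col=0 char='f'
After 3 (^): row=0 col=0 char='f'
After 4 (k): row=0 col=0 char='f'
After 5 (G): row=2 col=0 char='c'
After 6 (gg): row=0 col=0 char='f'
After 7 ($): row=0 col=7 char='e'
After 8 (b): row=0 col=5 char='o'
After 9 (j): row=1 col=5 char='d'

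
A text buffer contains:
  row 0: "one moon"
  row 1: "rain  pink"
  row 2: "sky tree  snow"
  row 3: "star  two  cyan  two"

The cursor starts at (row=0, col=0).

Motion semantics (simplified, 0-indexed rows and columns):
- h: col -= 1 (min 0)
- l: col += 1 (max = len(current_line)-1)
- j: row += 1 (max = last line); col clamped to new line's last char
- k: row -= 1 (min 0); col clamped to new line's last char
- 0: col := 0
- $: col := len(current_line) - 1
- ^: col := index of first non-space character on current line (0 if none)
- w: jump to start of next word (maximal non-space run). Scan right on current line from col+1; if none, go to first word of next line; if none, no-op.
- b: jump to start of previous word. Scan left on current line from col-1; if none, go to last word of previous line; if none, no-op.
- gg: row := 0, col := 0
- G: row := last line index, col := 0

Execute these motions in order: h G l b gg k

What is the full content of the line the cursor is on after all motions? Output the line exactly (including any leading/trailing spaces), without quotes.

After 1 (h): row=0 col=0 char='o'
After 2 (G): row=3 col=0 char='s'
After 3 (l): row=3 col=1 char='t'
After 4 (b): row=3 col=0 char='s'
After 5 (gg): row=0 col=0 char='o'
After 6 (k): row=0 col=0 char='o'

Answer: one moon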